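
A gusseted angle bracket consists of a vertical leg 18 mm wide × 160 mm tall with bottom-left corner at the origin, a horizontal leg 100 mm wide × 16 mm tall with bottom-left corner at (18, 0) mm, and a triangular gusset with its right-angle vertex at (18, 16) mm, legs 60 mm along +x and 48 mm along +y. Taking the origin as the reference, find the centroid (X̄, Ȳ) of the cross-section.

X̄ = 32.00 mm, Ȳ = 48.86 mm

Part | A | x̄ᵢ | ȳᵢ | A·x̄ᵢ | A·ȳᵢ
vertical leg | 2880.00 | 9.00 | 80.00 | 25920.00 | 230400.00
horizontal leg | 1600.00 | 68.00 | 8.00 | 108800.00 | 12800.00
gusset | 1440.00 | 38.00 | 32.00 | 54720.00 | 46080.00
Σ | 5920.00 |  |  | 189440.00 | 289280.00
X̄ = 189440.00 / 5920.00 = 32.00 mm
Ȳ = 289280.00 / 5920.00 = 48.86 mm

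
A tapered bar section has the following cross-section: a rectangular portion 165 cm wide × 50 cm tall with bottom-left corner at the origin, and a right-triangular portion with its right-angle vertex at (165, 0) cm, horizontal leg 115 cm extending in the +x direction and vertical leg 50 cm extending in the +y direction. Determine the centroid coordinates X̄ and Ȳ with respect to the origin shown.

rectangular portion: A = 165 × 50 = 8250.00, centroid at (82.50, 25.00).
triangular portion: A = ½·115·50 = 2875.00, centroid at (203.33, 16.67).
ΣA = 11125.00 cm²
ΣAX̄ = (8250.00)(82.50) + (2875.00)(203.33) = 1265208.33 cm³
ΣAȲ = (8250.00)(25.00) + (2875.00)(16.67) = 254166.67 cm³
X̄ = 1265208.33 / 11125.00 = 113.73 cm
Ȳ = 254166.67 / 11125.00 = 22.85 cm

X̄ = 113.73 cm, Ȳ = 22.85 cm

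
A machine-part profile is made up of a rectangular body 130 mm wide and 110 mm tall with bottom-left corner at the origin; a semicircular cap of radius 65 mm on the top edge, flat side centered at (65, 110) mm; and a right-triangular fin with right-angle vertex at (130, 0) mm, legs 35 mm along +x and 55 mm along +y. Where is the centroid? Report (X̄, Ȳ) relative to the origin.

rectangular body: A = 130 × 110 = 14300.00, centroid at (65.00, 55.00).
semicircular top: A = ½π·65² = 6636.61, centroid at (65.00, 137.59).
triangular fin: A = ½·35·55 = 962.50, centroid at (141.67, 18.33).
ΣA = 21899.11 mm², ΣAX̄ = 1497234.11 mm³, ΣAȲ = 1717256.76 mm³.
X̄ = 1497234.11/21899.11 = 68.37 mm; Ȳ = 1717256.76/21899.11 = 78.42 mm.

X̄ = 68.37 mm, Ȳ = 78.42 mm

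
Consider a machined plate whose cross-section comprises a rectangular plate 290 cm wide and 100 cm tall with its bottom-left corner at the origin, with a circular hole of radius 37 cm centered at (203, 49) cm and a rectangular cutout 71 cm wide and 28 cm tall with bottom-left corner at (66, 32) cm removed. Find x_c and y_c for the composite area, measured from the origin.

x_c = 137.82 cm, y_c = 50.54 cm

Part | A | x̄ᵢ | ȳᵢ | A·x̄ᵢ | A·ȳᵢ
plate | 29000.00 | 145.00 | 50.00 | 4205000.00 | 1450000.00
hole 1 | -4300.84 | 203.00 | 49.00 | -873070.59 | -210741.18
hole 2 | -1988.00 | 101.50 | 46.00 | -201782.00 | -91448.00
Σ | 22711.16 |  |  | 3130147.41 | 1147810.82
x_c = 3130147.41 / 22711.16 = 137.82 cm
y_c = 1147810.82 / 22711.16 = 50.54 cm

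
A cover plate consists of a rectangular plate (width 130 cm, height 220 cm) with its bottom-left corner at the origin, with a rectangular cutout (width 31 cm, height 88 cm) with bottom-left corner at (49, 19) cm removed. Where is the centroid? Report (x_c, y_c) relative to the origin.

x_c = 65.05 cm, y_c = 114.96 cm

plate: A = 130 × 220 = 28600.00, centroid at (65.00, 110.00).
hole: A = −(31 × 88) = -2728.00, centroid at (64.50, 63.00).
ΣA = 25872.00 cm², ΣAx_c = 1683044.00 cm³, ΣAy_c = 2974136.00 cm³.
x_c = 1683044.00/25872.00 = 65.05 cm; y_c = 2974136.00/25872.00 = 114.96 cm.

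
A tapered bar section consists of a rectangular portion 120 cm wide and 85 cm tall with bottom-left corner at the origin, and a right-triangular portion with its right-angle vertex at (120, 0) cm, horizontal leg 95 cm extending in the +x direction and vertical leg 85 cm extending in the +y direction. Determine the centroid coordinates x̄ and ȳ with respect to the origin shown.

x̄ = 86.00 cm, ȳ = 38.48 cm

rectangular portion: A = 120 × 85 = 10200.00, centroid at (60.00, 42.50).
triangular portion: A = ½·95·85 = 4037.50, centroid at (151.67, 28.33).
ΣA = 14237.50 cm², ΣAx̄ = 1224354.17 cm³, ΣAȳ = 547895.83 cm³.
x̄ = 1224354.17/14237.50 = 86.00 cm; ȳ = 547895.83/14237.50 = 38.48 cm.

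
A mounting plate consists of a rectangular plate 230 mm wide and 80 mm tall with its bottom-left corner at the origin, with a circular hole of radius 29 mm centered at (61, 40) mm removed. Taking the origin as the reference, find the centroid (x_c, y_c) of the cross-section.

plate: A = 230 × 80 = 18400.00, centroid at (115.00, 40.00).
hole: A = −π·29² = -2642.08, centroid at (61.00, 40.00).
ΣA = 15757.92 mm²
ΣAx_c = (18400.00)(115.00) + (-2642.08)(61.00) = 1954833.16 mm³
ΣAy_c = (18400.00)(40.00) + (-2642.08)(40.00) = 630316.82 mm³
x_c = 1954833.16 / 15757.92 = 124.05 mm
y_c = 630316.82 / 15757.92 = 40.00 mm

x_c = 124.05 mm, y_c = 40.00 mm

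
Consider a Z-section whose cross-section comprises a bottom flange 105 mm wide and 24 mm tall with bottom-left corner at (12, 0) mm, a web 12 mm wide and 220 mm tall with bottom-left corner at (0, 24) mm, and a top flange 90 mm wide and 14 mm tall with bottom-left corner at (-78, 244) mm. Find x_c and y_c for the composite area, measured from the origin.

x_c = 21.31 mm, y_c = 109.07 mm

bottom flange: A = 105 × 24 = 2520.00, centroid at (64.50, 12.00).
web: A = 12 × 220 = 2640.00, centroid at (6.00, 134.00).
top flange: A = 90 × 14 = 1260.00, centroid at (-33.00, 251.00).
ΣA = 6420.00 mm²
ΣAx_c = (2520.00)(64.50) + (2640.00)(6.00) + (1260.00)(-33.00) = 136800.00 mm³
ΣAy_c = (2520.00)(12.00) + (2640.00)(134.00) + (1260.00)(251.00) = 700260.00 mm³
x_c = 136800.00 / 6420.00 = 21.31 mm
y_c = 700260.00 / 6420.00 = 109.07 mm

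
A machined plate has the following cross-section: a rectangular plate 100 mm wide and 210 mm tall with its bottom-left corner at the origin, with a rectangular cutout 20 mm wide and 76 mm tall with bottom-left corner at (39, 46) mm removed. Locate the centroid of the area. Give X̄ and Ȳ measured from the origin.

X̄ = 50.08 mm, Ȳ = 106.64 mm

Part | A | x̄ᵢ | ȳᵢ | A·x̄ᵢ | A·ȳᵢ
plate | 21000.00 | 50.00 | 105.00 | 1050000.00 | 2205000.00
hole | -1520.00 | 49.00 | 84.00 | -74480.00 | -127680.00
Σ | 19480.00 |  |  | 975520.00 | 2077320.00
X̄ = 975520.00 / 19480.00 = 50.08 mm
Ȳ = 2077320.00 / 19480.00 = 106.64 mm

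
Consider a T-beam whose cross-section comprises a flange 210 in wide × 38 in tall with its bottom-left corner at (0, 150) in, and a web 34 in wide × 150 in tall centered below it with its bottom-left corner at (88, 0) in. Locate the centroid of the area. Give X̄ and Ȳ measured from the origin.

web: A = 34 × 150 = 5100.00, centroid at (105.00, 75.00).
flange: A = 210 × 38 = 7980.00, centroid at (105.00, 169.00).
ΣA = 13080.00 in²
ΣAX̄ = (5100.00)(105.00) + (7980.00)(105.00) = 1373400.00 in³
ΣAȲ = (5100.00)(75.00) + (7980.00)(169.00) = 1731120.00 in³
X̄ = 1373400.00 / 13080.00 = 105.00 in
Ȳ = 1731120.00 / 13080.00 = 132.35 in

X̄ = 105.00 in, Ȳ = 132.35 in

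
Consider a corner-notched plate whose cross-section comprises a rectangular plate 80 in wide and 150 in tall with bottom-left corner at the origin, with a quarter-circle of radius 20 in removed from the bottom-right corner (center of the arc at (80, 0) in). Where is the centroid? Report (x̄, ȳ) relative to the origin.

x̄ = 39.15 in, ȳ = 76.79 in

plate: A = 80 × 150 = 12000.00, centroid at (40.00, 75.00).
removed quarter-circle: A = −¼π·20² = -314.16, centroid at (71.51, 8.49).
ΣA = 11685.84 in², ΣAx̄ = 457533.93 in³, ΣAȳ = 897333.33 in³.
x̄ = 457533.93/11685.84 = 39.15 in; ȳ = 897333.33/11685.84 = 76.79 in.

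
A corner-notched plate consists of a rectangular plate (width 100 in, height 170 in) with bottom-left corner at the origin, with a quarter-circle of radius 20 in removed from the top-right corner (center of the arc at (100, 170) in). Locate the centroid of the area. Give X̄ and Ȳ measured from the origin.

X̄ = 49.22 in, Ȳ = 83.56 in

plate: A = 100 × 170 = 17000.00, centroid at (50.00, 85.00).
removed quarter-circle: A = −¼π·20² = -314.16, centroid at (91.51, 161.51).
ΣA = 16685.84 in²
ΣAX̄ = (17000.00)(50.00) + (-314.16)(91.51) = 821250.74 in³
ΣAȲ = (17000.00)(85.00) + (-314.16)(161.51) = 1394259.59 in³
X̄ = 821250.74 / 16685.84 = 49.22 in
Ȳ = 1394259.59 / 16685.84 = 83.56 in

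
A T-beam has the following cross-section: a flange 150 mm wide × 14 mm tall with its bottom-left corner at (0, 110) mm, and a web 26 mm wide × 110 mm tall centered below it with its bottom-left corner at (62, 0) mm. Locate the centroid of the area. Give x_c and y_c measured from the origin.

x_c = 75.00 mm, y_c = 81.25 mm

Part | A | x̄ᵢ | ȳᵢ | A·x̄ᵢ | A·ȳᵢ
web | 2860.00 | 75.00 | 55.00 | 214500.00 | 157300.00
flange | 2100.00 | 75.00 | 117.00 | 157500.00 | 245700.00
Σ | 4960.00 |  |  | 372000.00 | 403000.00
x_c = 372000.00 / 4960.00 = 75.00 mm
y_c = 403000.00 / 4960.00 = 81.25 mm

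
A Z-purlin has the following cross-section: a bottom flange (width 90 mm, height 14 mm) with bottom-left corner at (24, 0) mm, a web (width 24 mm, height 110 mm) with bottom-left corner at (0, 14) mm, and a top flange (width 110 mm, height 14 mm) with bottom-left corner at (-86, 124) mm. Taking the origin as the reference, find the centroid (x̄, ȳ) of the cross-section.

x̄ = 13.03 mm, ȳ = 72.19 mm

bottom flange: A = 90 × 14 = 1260.00, centroid at (69.00, 7.00).
web: A = 24 × 110 = 2640.00, centroid at (12.00, 69.00).
top flange: A = 110 × 14 = 1540.00, centroid at (-31.00, 131.00).
ΣA = 5440.00 mm²
ΣAx̄ = (1260.00)(69.00) + (2640.00)(12.00) + (1540.00)(-31.00) = 70880.00 mm³
ΣAȳ = (1260.00)(7.00) + (2640.00)(69.00) + (1540.00)(131.00) = 392720.00 mm³
x̄ = 70880.00 / 5440.00 = 13.03 mm
ȳ = 392720.00 / 5440.00 = 72.19 mm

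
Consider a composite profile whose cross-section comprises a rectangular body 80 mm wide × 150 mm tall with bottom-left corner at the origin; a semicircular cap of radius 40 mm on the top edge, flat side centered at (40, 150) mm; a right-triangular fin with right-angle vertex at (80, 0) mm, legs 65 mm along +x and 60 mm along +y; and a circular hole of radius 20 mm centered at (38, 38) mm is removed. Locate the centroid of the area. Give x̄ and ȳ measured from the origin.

Part | A | x̄ᵢ | ȳᵢ | A·x̄ᵢ | A·ȳᵢ
rectangular body | 12000.00 | 40.00 | 75.00 | 480000.00 | 900000.00
semicircular top | 2513.27 | 40.00 | 166.98 | 100530.96 | 419657.79
triangular fin | 1950.00 | 101.67 | 20.00 | 198250.00 | 39000.00
hole | -1256.64 | 38.00 | 38.00 | -47752.21 | -47752.21
Σ | 15206.64 |  |  | 731028.76 | 1310905.58
x̄ = 731028.76 / 15206.64 = 48.07 mm
ȳ = 1310905.58 / 15206.64 = 86.21 mm

x̄ = 48.07 mm, ȳ = 86.21 mm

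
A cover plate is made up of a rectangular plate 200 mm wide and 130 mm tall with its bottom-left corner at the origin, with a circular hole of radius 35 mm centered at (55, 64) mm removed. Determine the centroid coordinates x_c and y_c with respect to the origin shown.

x_c = 107.82 mm, y_c = 65.17 mm

plate: A = 200 × 130 = 26000.00, centroid at (100.00, 65.00).
hole: A = −π·35² = -3848.45, centroid at (55.00, 64.00).
ΣA = 22151.55 mm², ΣAx_c = 2388335.19 mm³, ΣAy_c = 1443699.14 mm³.
x_c = 2388335.19/22151.55 = 107.82 mm; y_c = 1443699.14/22151.55 = 65.17 mm.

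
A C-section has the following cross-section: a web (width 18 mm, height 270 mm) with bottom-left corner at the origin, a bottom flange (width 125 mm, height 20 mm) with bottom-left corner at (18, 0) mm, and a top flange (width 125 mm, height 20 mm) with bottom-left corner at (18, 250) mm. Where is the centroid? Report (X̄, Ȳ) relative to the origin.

X̄ = 45.26 mm, Ȳ = 135.00 mm

Part | A | x̄ᵢ | ȳᵢ | A·x̄ᵢ | A·ȳᵢ
web | 4860.00 | 9.00 | 135.00 | 43740.00 | 656100.00
bottom flange | 2500.00 | 80.50 | 10.00 | 201250.00 | 25000.00
top flange | 2500.00 | 80.50 | 260.00 | 201250.00 | 650000.00
Σ | 9860.00 |  |  | 446240.00 | 1331100.00
X̄ = 446240.00 / 9860.00 = 45.26 mm
Ȳ = 1331100.00 / 9860.00 = 135.00 mm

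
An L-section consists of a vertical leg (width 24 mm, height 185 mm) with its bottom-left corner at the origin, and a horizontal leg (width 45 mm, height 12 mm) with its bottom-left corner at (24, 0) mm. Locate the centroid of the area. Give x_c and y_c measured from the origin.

x_c = 15.74 mm, y_c = 83.12 mm

Part | A | x̄ᵢ | ȳᵢ | A·x̄ᵢ | A·ȳᵢ
vertical leg | 4440.00 | 12.00 | 92.50 | 53280.00 | 410700.00
horizontal leg | 540.00 | 46.50 | 6.00 | 25110.00 | 3240.00
Σ | 4980.00 |  |  | 78390.00 | 413940.00
x_c = 78390.00 / 4980.00 = 15.74 mm
y_c = 413940.00 / 4980.00 = 83.12 mm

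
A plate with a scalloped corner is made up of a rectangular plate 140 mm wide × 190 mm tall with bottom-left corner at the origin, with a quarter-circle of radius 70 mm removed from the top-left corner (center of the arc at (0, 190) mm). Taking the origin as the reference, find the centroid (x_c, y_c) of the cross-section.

x_c = 76.82 mm, y_c = 83.96 mm

Part | A | x̄ᵢ | ȳᵢ | A·x̄ᵢ | A·ȳᵢ
plate | 26600.00 | 70.00 | 95.00 | 1862000.00 | 2527000.00
removed quarter-circle | -3848.45 | 29.71 | 160.29 | -114333.33 | -616872.36
Σ | 22751.55 |  |  | 1747666.67 | 1910127.64
x_c = 1747666.67 / 22751.55 = 76.82 mm
y_c = 1910127.64 / 22751.55 = 83.96 mm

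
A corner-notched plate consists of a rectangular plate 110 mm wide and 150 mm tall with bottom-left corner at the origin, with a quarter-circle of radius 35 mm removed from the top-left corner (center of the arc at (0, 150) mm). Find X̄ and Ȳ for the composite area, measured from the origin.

plate: A = 110 × 150 = 16500.00, centroid at (55.00, 75.00).
removed quarter-circle: A = −¼π·35² = -962.11, centroid at (14.85, 135.15).
ΣA = 15537.89 mm²
ΣAX̄ = (16500.00)(55.00) + (-962.11)(14.85) = 893208.33 mm³
ΣAȲ = (16500.00)(75.00) + (-962.11)(135.15) = 1107474.75 mm³
X̄ = 893208.33 / 15537.89 = 57.49 mm
Ȳ = 1107474.75 / 15537.89 = 71.28 mm

X̄ = 57.49 mm, Ȳ = 71.28 mm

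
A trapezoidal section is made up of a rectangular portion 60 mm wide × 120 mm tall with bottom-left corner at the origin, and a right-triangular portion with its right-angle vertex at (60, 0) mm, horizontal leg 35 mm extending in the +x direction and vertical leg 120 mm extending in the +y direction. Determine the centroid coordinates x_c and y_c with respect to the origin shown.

x_c = 39.41 mm, y_c = 55.48 mm

Part | A | x̄ᵢ | ȳᵢ | A·x̄ᵢ | A·ȳᵢ
rectangular portion | 7200.00 | 30.00 | 60.00 | 216000.00 | 432000.00
triangular portion | 2100.00 | 71.67 | 40.00 | 150500.00 | 84000.00
Σ | 9300.00 |  |  | 366500.00 | 516000.00
x_c = 366500.00 / 9300.00 = 39.41 mm
y_c = 516000.00 / 9300.00 = 55.48 mm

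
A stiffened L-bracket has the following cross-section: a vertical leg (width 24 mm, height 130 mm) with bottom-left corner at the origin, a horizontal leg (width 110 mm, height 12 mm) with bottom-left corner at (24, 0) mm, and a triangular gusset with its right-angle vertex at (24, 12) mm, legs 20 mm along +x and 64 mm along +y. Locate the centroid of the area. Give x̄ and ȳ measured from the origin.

x̄ = 31.76 mm, ȳ = 45.68 mm

Part | A | x̄ᵢ | ȳᵢ | A·x̄ᵢ | A·ȳᵢ
vertical leg | 3120.00 | 12.00 | 65.00 | 37440.00 | 202800.00
horizontal leg | 1320.00 | 79.00 | 6.00 | 104280.00 | 7920.00
gusset | 640.00 | 30.67 | 33.33 | 19626.67 | 21333.33
Σ | 5080.00 |  |  | 161346.67 | 232053.33
x̄ = 161346.67 / 5080.00 = 31.76 mm
ȳ = 232053.33 / 5080.00 = 45.68 mm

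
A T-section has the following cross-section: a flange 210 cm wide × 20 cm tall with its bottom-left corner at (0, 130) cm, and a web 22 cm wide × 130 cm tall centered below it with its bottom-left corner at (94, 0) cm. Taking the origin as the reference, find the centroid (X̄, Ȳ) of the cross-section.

Part | A | x̄ᵢ | ȳᵢ | A·x̄ᵢ | A·ȳᵢ
web | 2860.00 | 105.00 | 65.00 | 300300.00 | 185900.00
flange | 4200.00 | 105.00 | 140.00 | 441000.00 | 588000.00
Σ | 7060.00 |  |  | 741300.00 | 773900.00
X̄ = 741300.00 / 7060.00 = 105.00 cm
Ȳ = 773900.00 / 7060.00 = 109.62 cm

X̄ = 105.00 cm, Ȳ = 109.62 cm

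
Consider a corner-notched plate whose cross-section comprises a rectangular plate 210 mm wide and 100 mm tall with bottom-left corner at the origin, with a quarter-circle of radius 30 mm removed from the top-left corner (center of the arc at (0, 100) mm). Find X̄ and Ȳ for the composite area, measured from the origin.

X̄ = 108.21 mm, Ȳ = 48.70 mm

plate: A = 210 × 100 = 21000.00, centroid at (105.00, 50.00).
removed quarter-circle: A = −¼π·30² = -706.86, centroid at (12.73, 87.27).
ΣA = 20293.14 mm²
ΣAX̄ = (21000.00)(105.00) + (-706.86)(12.73) = 2196000.00 mm³
ΣAȲ = (21000.00)(50.00) + (-706.86)(87.27) = 988314.17 mm³
X̄ = 2196000.00 / 20293.14 = 108.21 mm
Ȳ = 988314.17 / 20293.14 = 48.70 mm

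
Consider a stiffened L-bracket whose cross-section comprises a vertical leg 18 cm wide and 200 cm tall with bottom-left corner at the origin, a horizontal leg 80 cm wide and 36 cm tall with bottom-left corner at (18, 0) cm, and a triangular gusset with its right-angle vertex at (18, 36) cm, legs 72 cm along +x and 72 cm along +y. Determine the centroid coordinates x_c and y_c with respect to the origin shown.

x_c = 33.98 cm, y_c = 62.54 cm

vertical leg: A = 18 × 200 = 3600.00, centroid at (9.00, 100.00).
horizontal leg: A = 80 × 36 = 2880.00, centroid at (58.00, 18.00).
gusset: A = ½·72·72 = 2592.00, centroid at (42.00, 60.00).
ΣA = 9072.00 cm², ΣAx_c = 308304.00 cm³, ΣAy_c = 567360.00 cm³.
x_c = 308304.00/9072.00 = 33.98 cm; y_c = 567360.00/9072.00 = 62.54 cm.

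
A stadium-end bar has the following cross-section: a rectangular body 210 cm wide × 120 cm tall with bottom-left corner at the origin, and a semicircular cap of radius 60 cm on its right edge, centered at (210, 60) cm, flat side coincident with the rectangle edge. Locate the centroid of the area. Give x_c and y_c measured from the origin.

rectangular body: A = 210 × 120 = 25200.00, centroid at (105.00, 60.00).
semicircular end: A = ½π·60² = 5654.87, centroid at (235.46, 60.00).
ΣA = 30854.87 cm²
ΣAx_c = (25200.00)(105.00) + (5654.87)(235.46) = 3977522.02 cm³
ΣAy_c = (25200.00)(60.00) + (5654.87)(60.00) = 1851292.01 cm³
x_c = 3977522.02 / 30854.87 = 128.91 cm
y_c = 1851292.01 / 30854.87 = 60.00 cm

x_c = 128.91 cm, y_c = 60.00 cm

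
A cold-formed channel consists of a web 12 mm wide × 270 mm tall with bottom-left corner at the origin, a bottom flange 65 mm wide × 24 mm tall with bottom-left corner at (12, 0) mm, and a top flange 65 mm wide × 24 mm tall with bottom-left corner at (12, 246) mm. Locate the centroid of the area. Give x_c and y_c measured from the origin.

x_c = 24.89 mm, y_c = 135.00 mm

Part | A | x̄ᵢ | ȳᵢ | A·x̄ᵢ | A·ȳᵢ
web | 3240.00 | 6.00 | 135.00 | 19440.00 | 437400.00
bottom flange | 1560.00 | 44.50 | 12.00 | 69420.00 | 18720.00
top flange | 1560.00 | 44.50 | 258.00 | 69420.00 | 402480.00
Σ | 6360.00 |  |  | 158280.00 | 858600.00
x_c = 158280.00 / 6360.00 = 24.89 mm
y_c = 858600.00 / 6360.00 = 135.00 mm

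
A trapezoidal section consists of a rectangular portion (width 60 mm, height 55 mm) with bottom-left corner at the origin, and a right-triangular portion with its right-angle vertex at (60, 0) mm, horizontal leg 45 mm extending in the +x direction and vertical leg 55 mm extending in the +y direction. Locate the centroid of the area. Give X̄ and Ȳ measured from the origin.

Part | A | x̄ᵢ | ȳᵢ | A·x̄ᵢ | A·ȳᵢ
rectangular portion | 3300.00 | 30.00 | 27.50 | 99000.00 | 90750.00
triangular portion | 1237.50 | 75.00 | 18.33 | 92812.50 | 22687.50
Σ | 4537.50 |  |  | 191812.50 | 113437.50
X̄ = 191812.50 / 4537.50 = 42.27 mm
Ȳ = 113437.50 / 4537.50 = 25.00 mm

X̄ = 42.27 mm, Ȳ = 25.00 mm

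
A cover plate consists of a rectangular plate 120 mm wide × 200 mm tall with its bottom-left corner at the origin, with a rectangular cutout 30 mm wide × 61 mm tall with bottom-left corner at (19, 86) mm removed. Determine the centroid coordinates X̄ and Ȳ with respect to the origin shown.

X̄ = 62.15 mm, Ȳ = 98.64 mm

Part | A | x̄ᵢ | ȳᵢ | A·x̄ᵢ | A·ȳᵢ
plate | 24000.00 | 60.00 | 100.00 | 1440000.00 | 2400000.00
hole | -1830.00 | 34.00 | 116.50 | -62220.00 | -213195.00
Σ | 22170.00 |  |  | 1377780.00 | 2186805.00
X̄ = 1377780.00 / 22170.00 = 62.15 mm
Ȳ = 2186805.00 / 22170.00 = 98.64 mm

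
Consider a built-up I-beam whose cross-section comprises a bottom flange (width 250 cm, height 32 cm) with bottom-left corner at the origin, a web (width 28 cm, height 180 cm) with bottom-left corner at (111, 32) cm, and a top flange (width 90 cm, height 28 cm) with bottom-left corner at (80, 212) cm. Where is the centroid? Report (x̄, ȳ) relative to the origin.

x̄ = 125.00 cm, ȳ = 84.34 cm

Part | A | x̄ᵢ | ȳᵢ | A·x̄ᵢ | A·ȳᵢ
bottom flange | 8000.00 | 125.00 | 16.00 | 1000000.00 | 128000.00
web | 5040.00 | 125.00 | 122.00 | 630000.00 | 614880.00
top flange | 2520.00 | 125.00 | 226.00 | 315000.00 | 569520.00
Σ | 15560.00 |  |  | 1945000.00 | 1312400.00
x̄ = 1945000.00 / 15560.00 = 125.00 cm
ȳ = 1312400.00 / 15560.00 = 84.34 cm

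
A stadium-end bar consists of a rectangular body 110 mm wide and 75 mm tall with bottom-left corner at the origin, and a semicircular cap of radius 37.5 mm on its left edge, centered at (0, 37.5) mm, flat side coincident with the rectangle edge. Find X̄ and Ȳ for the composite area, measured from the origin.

X̄ = 40.02 mm, Ȳ = 37.50 mm

rectangular body: A = 110 × 75 = 8250.00, centroid at (55.00, 37.50).
semicircular end: A = ½π·37.5² = 2208.93, centroid at (-15.92, 37.50).
ΣA = 10458.93 mm², ΣAX̄ = 418593.75 mm³, ΣAȲ = 392209.96 mm³.
X̄ = 418593.75/10458.93 = 40.02 mm; Ȳ = 392209.96/10458.93 = 37.50 mm.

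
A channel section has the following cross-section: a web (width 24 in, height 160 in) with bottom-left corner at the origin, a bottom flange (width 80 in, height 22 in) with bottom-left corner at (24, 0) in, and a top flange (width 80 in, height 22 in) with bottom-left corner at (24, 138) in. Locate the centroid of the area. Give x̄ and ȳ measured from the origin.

web: A = 24 × 160 = 3840.00, centroid at (12.00, 80.00).
bottom flange: A = 80 × 22 = 1760.00, centroid at (64.00, 11.00).
top flange: A = 80 × 22 = 1760.00, centroid at (64.00, 149.00).
ΣA = 7360.00 in²
ΣAx̄ = (3840.00)(12.00) + (1760.00)(64.00) + (1760.00)(64.00) = 271360.00 in³
ΣAȳ = (3840.00)(80.00) + (1760.00)(11.00) + (1760.00)(149.00) = 588800.00 in³
x̄ = 271360.00 / 7360.00 = 36.87 in
ȳ = 588800.00 / 7360.00 = 80.00 in

x̄ = 36.87 in, ȳ = 80.00 in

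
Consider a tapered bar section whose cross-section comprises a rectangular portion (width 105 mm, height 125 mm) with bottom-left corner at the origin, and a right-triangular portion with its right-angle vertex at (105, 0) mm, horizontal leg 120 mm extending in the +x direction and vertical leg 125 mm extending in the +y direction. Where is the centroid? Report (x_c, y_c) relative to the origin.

x_c = 86.14 mm, y_c = 54.92 mm

Part | A | x̄ᵢ | ȳᵢ | A·x̄ᵢ | A·ȳᵢ
rectangular portion | 13125.00 | 52.50 | 62.50 | 689062.50 | 820312.50
triangular portion | 7500.00 | 145.00 | 41.67 | 1087500.00 | 312500.00
Σ | 20625.00 |  |  | 1776562.50 | 1132812.50
x_c = 1776562.50 / 20625.00 = 86.14 mm
y_c = 1132812.50 / 20625.00 = 54.92 mm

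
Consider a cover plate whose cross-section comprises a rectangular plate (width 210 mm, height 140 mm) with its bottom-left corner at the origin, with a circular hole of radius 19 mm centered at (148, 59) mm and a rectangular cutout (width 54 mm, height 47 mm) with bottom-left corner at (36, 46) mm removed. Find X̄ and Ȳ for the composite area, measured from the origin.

X̄ = 107.25 mm, Ȳ = 70.53 mm

plate: A = 210 × 140 = 29400.00, centroid at (105.00, 70.00).
hole 1: A = −π·19² = -1134.11, centroid at (148.00, 59.00).
hole 2: A = −(54 × 47) = -2538.00, centroid at (63.00, 69.50).
ΣA = 25727.89 mm², ΣAX̄ = 2759256.99 mm³, ΣAȲ = 1814696.22 mm³.
X̄ = 2759256.99/25727.89 = 107.25 mm; Ȳ = 1814696.22/25727.89 = 70.53 mm.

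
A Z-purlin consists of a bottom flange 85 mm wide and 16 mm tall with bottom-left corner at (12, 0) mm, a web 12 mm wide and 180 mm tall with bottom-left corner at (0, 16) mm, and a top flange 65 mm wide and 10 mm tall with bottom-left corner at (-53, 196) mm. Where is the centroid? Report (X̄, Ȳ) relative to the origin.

X̄ = 17.69 mm, Ȳ = 88.85 mm

bottom flange: A = 85 × 16 = 1360.00, centroid at (54.50, 8.00).
web: A = 12 × 180 = 2160.00, centroid at (6.00, 106.00).
top flange: A = 65 × 10 = 650.00, centroid at (-20.50, 201.00).
ΣA = 4170.00 mm², ΣAX̄ = 73755.00 mm³, ΣAȲ = 370490.00 mm³.
X̄ = 73755.00/4170.00 = 17.69 mm; Ȳ = 370490.00/4170.00 = 88.85 mm.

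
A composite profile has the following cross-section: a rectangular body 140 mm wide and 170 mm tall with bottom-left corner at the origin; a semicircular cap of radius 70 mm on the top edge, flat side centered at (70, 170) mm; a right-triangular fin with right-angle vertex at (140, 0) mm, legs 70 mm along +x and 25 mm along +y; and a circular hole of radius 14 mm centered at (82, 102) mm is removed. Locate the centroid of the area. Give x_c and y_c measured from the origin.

x_c = 72.34 mm, y_c = 110.36 mm

rectangular body: A = 140 × 170 = 23800.00, centroid at (70.00, 85.00).
semicircular top: A = ½π·70² = 7696.90, centroid at (70.00, 199.71).
triangular fin: A = ½·70·25 = 875.00, centroid at (163.33, 8.33).
hole: A = −π·14² = -615.75, centroid at (82.00, 102.00).
ΣA = 31756.15 mm², ΣAx_c = 2297208.13 mm³, ΣAy_c = 3504624.95 mm³.
x_c = 2297208.13/31756.15 = 72.34 mm; y_c = 3504624.95/31756.15 = 110.36 mm.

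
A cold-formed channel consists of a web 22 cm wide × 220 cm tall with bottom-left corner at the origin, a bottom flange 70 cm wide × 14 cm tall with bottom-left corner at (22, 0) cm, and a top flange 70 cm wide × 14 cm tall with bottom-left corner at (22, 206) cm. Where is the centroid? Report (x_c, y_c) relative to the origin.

Part | A | x̄ᵢ | ȳᵢ | A·x̄ᵢ | A·ȳᵢ
web | 4840.00 | 11.00 | 110.00 | 53240.00 | 532400.00
bottom flange | 980.00 | 57.00 | 7.00 | 55860.00 | 6860.00
top flange | 980.00 | 57.00 | 213.00 | 55860.00 | 208740.00
Σ | 6800.00 |  |  | 164960.00 | 748000.00
x_c = 164960.00 / 6800.00 = 24.26 cm
y_c = 748000.00 / 6800.00 = 110.00 cm

x_c = 24.26 cm, y_c = 110.00 cm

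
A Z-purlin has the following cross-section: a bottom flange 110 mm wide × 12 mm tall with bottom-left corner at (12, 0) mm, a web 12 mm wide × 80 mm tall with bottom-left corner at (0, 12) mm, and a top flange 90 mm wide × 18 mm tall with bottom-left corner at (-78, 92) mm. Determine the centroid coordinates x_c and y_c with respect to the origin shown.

Part | A | x̄ᵢ | ȳᵢ | A·x̄ᵢ | A·ȳᵢ
bottom flange | 1320.00 | 67.00 | 6.00 | 88440.00 | 7920.00
web | 960.00 | 6.00 | 52.00 | 5760.00 | 49920.00
top flange | 1620.00 | -33.00 | 101.00 | -53460.00 | 163620.00
Σ | 3900.00 |  |  | 40740.00 | 221460.00
x_c = 40740.00 / 3900.00 = 10.45 mm
y_c = 221460.00 / 3900.00 = 56.78 mm

x_c = 10.45 mm, y_c = 56.78 mm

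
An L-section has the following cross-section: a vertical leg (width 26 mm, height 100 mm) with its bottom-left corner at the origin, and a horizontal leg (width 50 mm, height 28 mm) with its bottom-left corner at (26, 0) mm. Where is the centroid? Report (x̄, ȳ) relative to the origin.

x̄ = 26.30 mm, ȳ = 37.40 mm

vertical leg: A = 26 × 100 = 2600.00, centroid at (13.00, 50.00).
horizontal leg: A = 50 × 28 = 1400.00, centroid at (51.00, 14.00).
ΣA = 4000.00 mm²
ΣAx̄ = (2600.00)(13.00) + (1400.00)(51.00) = 105200.00 mm³
ΣAȳ = (2600.00)(50.00) + (1400.00)(14.00) = 149600.00 mm³
x̄ = 105200.00 / 4000.00 = 26.30 mm
ȳ = 149600.00 / 4000.00 = 37.40 mm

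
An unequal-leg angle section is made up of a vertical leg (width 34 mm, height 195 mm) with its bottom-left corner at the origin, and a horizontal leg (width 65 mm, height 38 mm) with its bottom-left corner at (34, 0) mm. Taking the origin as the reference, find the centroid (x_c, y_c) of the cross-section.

vertical leg: A = 34 × 195 = 6630.00, centroid at (17.00, 97.50).
horizontal leg: A = 65 × 38 = 2470.00, centroid at (66.50, 19.00).
ΣA = 9100.00 mm²
ΣAx_c = (6630.00)(17.00) + (2470.00)(66.50) = 276965.00 mm³
ΣAy_c = (6630.00)(97.50) + (2470.00)(19.00) = 693355.00 mm³
x_c = 276965.00 / 9100.00 = 30.44 mm
y_c = 693355.00 / 9100.00 = 76.19 mm

x_c = 30.44 mm, y_c = 76.19 mm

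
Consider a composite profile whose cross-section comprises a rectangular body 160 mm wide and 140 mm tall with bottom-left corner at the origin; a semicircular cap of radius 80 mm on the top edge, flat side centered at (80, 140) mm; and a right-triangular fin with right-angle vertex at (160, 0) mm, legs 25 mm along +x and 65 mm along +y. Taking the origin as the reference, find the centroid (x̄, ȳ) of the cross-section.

Part | A | x̄ᵢ | ȳᵢ | A·x̄ᵢ | A·ȳᵢ
rectangular body | 22400.00 | 80.00 | 70.00 | 1792000.00 | 1568000.00
semicircular top | 10053.10 | 80.00 | 173.95 | 804247.72 | 1748766.84
triangular fin | 812.50 | 168.33 | 21.67 | 136770.83 | 17604.17
Σ | 33265.60 |  |  | 2733018.55 | 3334371.01
x̄ = 2733018.55 / 33265.60 = 82.16 mm
ȳ = 3334371.01 / 33265.60 = 100.23 mm

x̄ = 82.16 mm, ȳ = 100.23 mm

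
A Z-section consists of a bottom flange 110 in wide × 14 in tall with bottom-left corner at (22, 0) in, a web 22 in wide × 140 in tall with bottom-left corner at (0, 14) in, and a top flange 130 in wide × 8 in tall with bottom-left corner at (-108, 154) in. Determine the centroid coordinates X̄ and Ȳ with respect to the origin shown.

X̄ = 19.04 in, Ȳ = 76.65 in

Part | A | x̄ᵢ | ȳᵢ | A·x̄ᵢ | A·ȳᵢ
bottom flange | 1540.00 | 77.00 | 7.00 | 118580.00 | 10780.00
web | 3080.00 | 11.00 | 84.00 | 33880.00 | 258720.00
top flange | 1040.00 | -43.00 | 158.00 | -44720.00 | 164320.00
Σ | 5660.00 |  |  | 107740.00 | 433820.00
X̄ = 107740.00 / 5660.00 = 19.04 in
Ȳ = 433820.00 / 5660.00 = 76.65 in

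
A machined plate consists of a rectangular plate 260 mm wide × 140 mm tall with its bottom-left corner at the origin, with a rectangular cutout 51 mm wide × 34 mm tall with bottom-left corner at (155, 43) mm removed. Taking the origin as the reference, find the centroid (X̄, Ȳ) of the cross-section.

X̄ = 127.47 mm, Ȳ = 70.50 mm

plate: A = 260 × 140 = 36400.00, centroid at (130.00, 70.00).
hole: A = −(51 × 34) = -1734.00, centroid at (180.50, 60.00).
ΣA = 34666.00 mm², ΣAX̄ = 4419013.00 mm³, ΣAȲ = 2443960.00 mm³.
X̄ = 4419013.00/34666.00 = 127.47 mm; Ȳ = 2443960.00/34666.00 = 70.50 mm.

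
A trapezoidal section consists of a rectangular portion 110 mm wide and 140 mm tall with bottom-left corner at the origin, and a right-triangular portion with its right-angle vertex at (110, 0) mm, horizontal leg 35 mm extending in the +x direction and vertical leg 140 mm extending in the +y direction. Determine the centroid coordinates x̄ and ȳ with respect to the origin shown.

Part | A | x̄ᵢ | ȳᵢ | A·x̄ᵢ | A·ȳᵢ
rectangular portion | 15400.00 | 55.00 | 70.00 | 847000.00 | 1078000.00
triangular portion | 2450.00 | 121.67 | 46.67 | 298083.33 | 114333.33
Σ | 17850.00 |  |  | 1145083.33 | 1192333.33
x̄ = 1145083.33 / 17850.00 = 64.15 mm
ȳ = 1192333.33 / 17850.00 = 66.80 mm

x̄ = 64.15 mm, ȳ = 66.80 mm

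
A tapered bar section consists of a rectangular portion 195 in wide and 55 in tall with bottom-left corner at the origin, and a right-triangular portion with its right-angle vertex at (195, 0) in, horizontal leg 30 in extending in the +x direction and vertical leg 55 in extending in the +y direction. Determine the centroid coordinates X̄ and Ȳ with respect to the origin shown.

X̄ = 105.18 in, Ȳ = 26.85 in

rectangular portion: A = 195 × 55 = 10725.00, centroid at (97.50, 27.50).
triangular portion: A = ½·30·55 = 825.00, centroid at (205.00, 18.33).
ΣA = 11550.00 in²
ΣAX̄ = (10725.00)(97.50) + (825.00)(205.00) = 1214812.50 in³
ΣAȲ = (10725.00)(27.50) + (825.00)(18.33) = 310062.50 in³
X̄ = 1214812.50 / 11550.00 = 105.18 in
Ȳ = 310062.50 / 11550.00 = 26.85 in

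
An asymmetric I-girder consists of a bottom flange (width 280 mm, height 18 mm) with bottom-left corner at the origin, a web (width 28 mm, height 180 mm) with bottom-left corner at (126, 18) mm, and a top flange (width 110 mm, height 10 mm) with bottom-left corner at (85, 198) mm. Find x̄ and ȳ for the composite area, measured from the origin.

bottom flange: A = 280 × 18 = 5040.00, centroid at (140.00, 9.00).
web: A = 28 × 180 = 5040.00, centroid at (140.00, 108.00).
top flange: A = 110 × 10 = 1100.00, centroid at (140.00, 203.00).
ΣA = 11180.00 mm²
ΣAx̄ = (5040.00)(140.00) + (5040.00)(140.00) + (1100.00)(140.00) = 1565200.00 mm³
ΣAȳ = (5040.00)(9.00) + (5040.00)(108.00) + (1100.00)(203.00) = 812980.00 mm³
x̄ = 1565200.00 / 11180.00 = 140.00 mm
ȳ = 812980.00 / 11180.00 = 72.72 mm

x̄ = 140.00 mm, ȳ = 72.72 mm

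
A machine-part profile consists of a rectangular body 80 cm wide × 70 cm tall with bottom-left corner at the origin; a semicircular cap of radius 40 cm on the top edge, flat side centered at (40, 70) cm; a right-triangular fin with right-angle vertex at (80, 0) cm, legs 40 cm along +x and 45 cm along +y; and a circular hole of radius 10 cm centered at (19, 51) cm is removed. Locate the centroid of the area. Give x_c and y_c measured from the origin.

rectangular body: A = 80 × 70 = 5600.00, centroid at (40.00, 35.00).
semicircular top: A = ½π·40² = 2513.27, centroid at (40.00, 86.98).
triangular fin: A = ½·40·45 = 900.00, centroid at (93.33, 15.00).
hole: A = −π·10² = -314.16, centroid at (19.00, 51.00).
ΣA = 8699.11 cm², ΣAx_c = 402561.94 cm³, ΣAy_c = 412073.73 cm³.
x_c = 402561.94/8699.11 = 46.28 cm; y_c = 412073.73/8699.11 = 47.37 cm.

x_c = 46.28 cm, y_c = 47.37 cm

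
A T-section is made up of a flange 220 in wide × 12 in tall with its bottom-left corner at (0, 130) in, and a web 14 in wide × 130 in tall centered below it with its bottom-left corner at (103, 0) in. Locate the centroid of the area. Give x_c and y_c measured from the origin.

web: A = 14 × 130 = 1820.00, centroid at (110.00, 65.00).
flange: A = 220 × 12 = 2640.00, centroid at (110.00, 136.00).
ΣA = 4460.00 in², ΣAx_c = 490600.00 in³, ΣAy_c = 477340.00 in³.
x_c = 490600.00/4460.00 = 110.00 in; y_c = 477340.00/4460.00 = 107.03 in.

x_c = 110.00 in, y_c = 107.03 in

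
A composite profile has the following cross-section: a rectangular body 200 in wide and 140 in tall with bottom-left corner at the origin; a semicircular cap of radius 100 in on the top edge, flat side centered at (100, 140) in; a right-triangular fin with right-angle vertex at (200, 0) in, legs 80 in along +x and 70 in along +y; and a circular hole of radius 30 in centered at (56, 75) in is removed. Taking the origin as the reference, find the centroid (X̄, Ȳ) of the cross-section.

X̄ = 110.97 in, Ȳ = 107.12 in

Part | A | x̄ᵢ | ȳᵢ | A·x̄ᵢ | A·ȳᵢ
rectangular body | 28000.00 | 100.00 | 70.00 | 2800000.00 | 1960000.00
semicircular top | 15707.96 | 100.00 | 182.44 | 1570796.33 | 2865781.52
triangular fin | 2800.00 | 226.67 | 23.33 | 634666.67 | 65333.33
hole | -2827.43 | 56.00 | 75.00 | -158336.27 | -212057.50
Σ | 43680.53 |  |  | 4847126.72 | 4679057.35
X̄ = 4847126.72 / 43680.53 = 110.97 in
Ȳ = 4679057.35 / 43680.53 = 107.12 in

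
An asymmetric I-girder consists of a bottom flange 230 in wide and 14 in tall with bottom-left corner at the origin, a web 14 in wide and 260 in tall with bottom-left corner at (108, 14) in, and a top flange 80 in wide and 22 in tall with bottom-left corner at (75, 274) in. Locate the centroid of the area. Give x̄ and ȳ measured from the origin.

Part | A | x̄ᵢ | ȳᵢ | A·x̄ᵢ | A·ȳᵢ
bottom flange | 3220.00 | 115.00 | 7.00 | 370300.00 | 22540.00
web | 3640.00 | 115.00 | 144.00 | 418600.00 | 524160.00
top flange | 1760.00 | 115.00 | 285.00 | 202400.00 | 501600.00
Σ | 8620.00 |  |  | 991300.00 | 1048300.00
x̄ = 991300.00 / 8620.00 = 115.00 in
ȳ = 1048300.00 / 8620.00 = 121.61 in

x̄ = 115.00 in, ȳ = 121.61 in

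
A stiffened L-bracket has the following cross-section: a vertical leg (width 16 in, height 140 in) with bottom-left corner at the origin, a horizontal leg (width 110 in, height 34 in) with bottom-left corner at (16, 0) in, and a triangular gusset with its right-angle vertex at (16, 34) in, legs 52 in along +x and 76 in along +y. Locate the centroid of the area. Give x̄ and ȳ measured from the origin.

vertical leg: A = 16 × 140 = 2240.00, centroid at (8.00, 70.00).
horizontal leg: A = 110 × 34 = 3740.00, centroid at (71.00, 17.00).
gusset: A = ½·52·76 = 1976.00, centroid at (33.33, 59.33).
ΣA = 7956.00 in², ΣAx̄ = 349326.67 in³, ΣAȳ = 337622.67 in³.
x̄ = 349326.67/7956.00 = 43.91 in; ȳ = 337622.67/7956.00 = 42.44 in.

x̄ = 43.91 in, ȳ = 42.44 in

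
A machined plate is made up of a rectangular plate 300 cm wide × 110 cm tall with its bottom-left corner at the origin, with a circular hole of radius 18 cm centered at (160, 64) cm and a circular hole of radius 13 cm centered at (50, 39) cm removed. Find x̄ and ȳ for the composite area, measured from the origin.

plate: A = 300 × 110 = 33000.00, centroid at (150.00, 55.00).
hole 1: A = −π·18² = -1017.88, centroid at (160.00, 64.00).
hole 2: A = −π·13² = -530.93, centroid at (50.00, 39.00).
ΣA = 31451.19 cm²
ΣAx̄ = (33000.00)(150.00) + (-1017.88)(160.00) + (-530.93)(50.00) = 4760593.38 cm³
ΣAȳ = (33000.00)(55.00) + (-1017.88)(64.00) + (-530.93)(39.00) = 1729149.70 cm³
x̄ = 4760593.38 / 31451.19 = 151.36 cm
ȳ = 1729149.70 / 31451.19 = 54.98 cm

x̄ = 151.36 cm, ȳ = 54.98 cm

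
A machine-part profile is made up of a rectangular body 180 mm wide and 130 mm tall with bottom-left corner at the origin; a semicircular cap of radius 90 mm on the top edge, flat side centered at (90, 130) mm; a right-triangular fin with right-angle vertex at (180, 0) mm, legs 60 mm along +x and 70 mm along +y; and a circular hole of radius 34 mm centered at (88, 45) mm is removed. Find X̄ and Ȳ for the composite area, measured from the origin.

X̄ = 96.89 mm, Ȳ = 102.53 mm

rectangular body: A = 180 × 130 = 23400.00, centroid at (90.00, 65.00).
semicircular top: A = ½π·90² = 12723.45, centroid at (90.00, 168.20).
triangular fin: A = ½·60·70 = 2100.00, centroid at (200.00, 23.33).
hole: A = −π·34² = -3631.68, centroid at (88.00, 45.00).
ΣA = 34591.77 mm², ΣAX̄ = 3351522.58 mm³, ΣAȲ = 3546622.88 mm³.
X̄ = 3351522.58/34591.77 = 96.89 mm; Ȳ = 3546622.88/34591.77 = 102.53 mm.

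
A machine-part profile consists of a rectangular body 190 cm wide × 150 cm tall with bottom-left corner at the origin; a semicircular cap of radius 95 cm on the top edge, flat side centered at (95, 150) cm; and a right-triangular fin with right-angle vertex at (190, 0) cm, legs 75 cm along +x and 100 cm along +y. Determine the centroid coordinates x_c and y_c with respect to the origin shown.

rectangular body: A = 190 × 150 = 28500.00, centroid at (95.00, 75.00).
semicircular top: A = ½π·95² = 14176.44, centroid at (95.00, 190.32).
triangular fin: A = ½·75·100 = 3750.00, centroid at (215.00, 33.33).
ΣA = 46426.44 cm²
ΣAx_c = (28500.00)(95.00) + (14176.44)(95.00) + (3750.00)(215.00) = 4860511.50 cm³
ΣAy_c = (28500.00)(75.00) + (14176.44)(190.32) + (3750.00)(33.33) = 4960548.86 cm³
x_c = 4860511.50 / 46426.44 = 104.69 cm
y_c = 4960548.86 / 46426.44 = 106.85 cm

x_c = 104.69 cm, y_c = 106.85 cm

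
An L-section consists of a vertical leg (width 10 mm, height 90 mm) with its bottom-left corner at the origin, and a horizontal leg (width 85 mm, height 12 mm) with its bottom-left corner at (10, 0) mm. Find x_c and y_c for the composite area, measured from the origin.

vertical leg: A = 10 × 90 = 900.00, centroid at (5.00, 45.00).
horizontal leg: A = 85 × 12 = 1020.00, centroid at (52.50, 6.00).
ΣA = 1920.00 mm²
ΣAx_c = (900.00)(5.00) + (1020.00)(52.50) = 58050.00 mm³
ΣAy_c = (900.00)(45.00) + (1020.00)(6.00) = 46620.00 mm³
x_c = 58050.00 / 1920.00 = 30.23 mm
y_c = 46620.00 / 1920.00 = 24.28 mm

x_c = 30.23 mm, y_c = 24.28 mm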